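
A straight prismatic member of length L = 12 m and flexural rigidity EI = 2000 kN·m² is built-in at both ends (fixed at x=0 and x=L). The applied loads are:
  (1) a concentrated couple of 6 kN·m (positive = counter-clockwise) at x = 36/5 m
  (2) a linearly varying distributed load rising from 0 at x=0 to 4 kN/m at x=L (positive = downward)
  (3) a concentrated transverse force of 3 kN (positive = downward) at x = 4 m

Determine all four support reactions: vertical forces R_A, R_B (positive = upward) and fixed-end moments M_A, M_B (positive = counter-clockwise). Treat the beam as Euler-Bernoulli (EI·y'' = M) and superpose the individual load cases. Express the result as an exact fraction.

Load 1 — applied couple M₀=6 kN·m at a=36/5 m (b=L-a=24/5):
  R_A = 6M₀ab/L³ = 6·6·(36/5)·(24/5)/12³ = 18/25 kN
  M_A = M₀b(2a-b)/L² = 6·(24/5)·(2·(36/5)-(24/5))/12² = 48/25 kN·m
  R_B = -6M₀ab/L³ = -6·6·(36/5)·(24/5)/12³ = -18/25 kN
  M_B = M₀a(2b-a)/L² = 6·(36/5)·(2·(24/5)-(36/5))/12² = 18/25 kN·m
Load 2 — triangular load w₀=4 kN/m (0→w₀ over full span):
  R_A = 3w₀L/20 = 3·4·12/20 = 36/5 kN
  M_A = w₀L²/30 = 4·12²/30 = 96/5 kN·m
  R_B = 7w₀L/20 = 7·4·12/20 = 84/5 kN
  M_B = -w₀L²/20 = -4·12²/20 = -144/5 kN·m
Load 3 — point force P=3 kN at a=4 m (b=L-a=8):
  R_A = Pb²(3a+b)/L³ = 3·8²·(3·4+8)/12³ = 20/9 kN
  M_A = Pab²/L² = 3·4·8²/12² = 16/3 kN·m
  R_B = Pa²(a+3b)/L³ = 3·4²·(4+3·8)/12³ = 7/9 kN
  M_B = -Pa²b/L² = -3·4²·8/12² = -8/3 kN·m
Superposition: R_A = 2282/225 kN, M_A = 1984/75 kN·m, R_B = 3793/225 kN, M_B = -2306/75 kN·m

R_A = 2282/225 kN, M_A = 1984/75 kN·m, R_B = 3793/225 kN, M_B = -2306/75 kN·m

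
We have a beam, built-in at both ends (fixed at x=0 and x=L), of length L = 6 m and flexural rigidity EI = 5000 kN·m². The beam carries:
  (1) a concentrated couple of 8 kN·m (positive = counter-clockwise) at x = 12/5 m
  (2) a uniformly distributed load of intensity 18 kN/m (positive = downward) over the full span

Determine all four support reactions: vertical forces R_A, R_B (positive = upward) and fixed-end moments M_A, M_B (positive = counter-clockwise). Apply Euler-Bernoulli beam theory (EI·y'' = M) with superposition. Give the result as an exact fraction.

R_A = 1398/25 kN, M_A = 1374/25 kN·m, R_B = 1302/25 kN, M_B = -1286/25 kN·m

Load 1 — applied couple M₀=8 kN·m at a=12/5 m (b=L-a=18/5):
  R_A = 6M₀ab/L³ = 6·8·(12/5)·(18/5)/6³ = 48/25 kN
  M_A = M₀b(2a-b)/L² = 8·(18/5)·(2·(12/5)-(18/5))/6² = 24/25 kN·m
  R_B = -6M₀ab/L³ = -6·8·(12/5)·(18/5)/6³ = -48/25 kN
  M_B = M₀a(2b-a)/L² = 8·(12/5)·(2·(18/5)-(12/5))/6² = 64/25 kN·m
Load 2 — uniform load w=18 kN/m over full span:
  R_A = wL/2 = 18·6/2 = 54 kN
  M_A = wL²/12 = 18·6²/12 = 54 kN·m
  R_B = wL/2 = 18·6/2 = 54 kN
  M_B = -wL²/12 = -18·6²/12 = -54 kN·m
Superposition: R_A = 1398/25 kN, M_A = 1374/25 kN·m, R_B = 1302/25 kN, M_B = -1286/25 kN·m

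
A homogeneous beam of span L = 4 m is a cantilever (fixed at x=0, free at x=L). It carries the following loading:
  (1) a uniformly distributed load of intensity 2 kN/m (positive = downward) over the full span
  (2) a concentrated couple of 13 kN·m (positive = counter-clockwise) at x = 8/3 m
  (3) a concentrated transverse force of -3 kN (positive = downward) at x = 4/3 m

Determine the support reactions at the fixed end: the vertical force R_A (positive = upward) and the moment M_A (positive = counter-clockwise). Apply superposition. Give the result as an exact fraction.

R_A = 5 kN, M_A = -1 kN·m

Load 1 — uniform load w=2 kN/m over full span:
  R_A = wL = 2·4 = 8 kN
  M_A = wL²/2 = 2·4²/2 = 16 kN·m
Load 2 — applied couple M₀=13 kN·m at a=8/3 m (b=L-a=4/3):
  R_A = 0 kN
  M_A = -M₀ = -13 kN·m
Load 3 — point force P=-3 kN at a=4/3 m (b=L-a=8/3):
  R_A = P = (-3) = -3 kN
  M_A = Pa = (-3)·(4/3) = -4 kN·m
Superposition: R_A = 5 kN, M_A = -1 kN·m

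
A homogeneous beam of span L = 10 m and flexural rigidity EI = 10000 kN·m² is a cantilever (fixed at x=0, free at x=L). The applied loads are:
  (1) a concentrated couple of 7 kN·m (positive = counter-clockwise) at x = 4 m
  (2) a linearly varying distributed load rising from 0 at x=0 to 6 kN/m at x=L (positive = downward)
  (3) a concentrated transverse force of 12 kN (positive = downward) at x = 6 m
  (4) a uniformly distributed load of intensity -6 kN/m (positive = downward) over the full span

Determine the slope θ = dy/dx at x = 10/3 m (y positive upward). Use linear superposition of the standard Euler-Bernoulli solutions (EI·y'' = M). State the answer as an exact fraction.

Load 1 — applied couple M₀=7 kN·m at a=4 m (b=L-a=6):
  θ_1 = M₀x/EI  [x≤a] = 7·(10/3)/10000 = 7/3000 rad
Load 2 — triangular load w₀=6 kN/m (0→w₀ over full span):
  θ_2 = (w₀Lx²/4-w₀L²x/3-w₀x⁴/(24L))/EI = (6·10·(10/3)²/4-6·10²·(10/3)/3-6·(10/3)⁴/(24·10))/10000 = -163/3240 rad
Load 3 — point force P=12 kN at a=6 m (b=L-a=4):
  θ_3 = -Px(2a-x)/(2EI)  [x≤a] = -12·(10/3)·(2·6-(10/3))/(2·10000) = -13/750 rad
Load 4 — uniform load w=-6 kN/m over full span:
  θ_4 = -wx(x²-3Lx+3L²)/(6EI) = -(-6)·(10/3)·((10/3)²-3·10·(10/3)+3·10²)/(6·10000) = 19/270 rad
Superposition: θ = Σ θ_i = 41/8100 rad ≈ 0.005062 rad

θ(10/3) = 41/8100 rad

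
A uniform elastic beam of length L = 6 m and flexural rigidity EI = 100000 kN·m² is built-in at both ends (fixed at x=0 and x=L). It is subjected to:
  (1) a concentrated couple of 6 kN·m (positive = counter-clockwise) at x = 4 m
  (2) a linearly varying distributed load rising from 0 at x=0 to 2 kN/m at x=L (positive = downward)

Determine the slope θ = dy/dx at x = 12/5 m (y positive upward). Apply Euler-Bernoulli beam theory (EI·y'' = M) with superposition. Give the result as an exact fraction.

Load 1 — applied couple M₀=6 kN·m at a=4 m (b=L-a=2):
  θ_1 = (R_Ax²/2 - M_Ax)/EI  [x≤a] with R_A=4/3, M_A=2 = ((4/3)·(12/5)²/2 - 2·(12/5))/100000 = -3/312500 rad
Load 2 — triangular load w₀=2 kN/m (0→w₀ over full span):
  θ_2 = -w₀(2x(L-x)(L-2x)(x+2L)+x²(L-x)²)/(120LEI) = -2·(2·(12/5)·(6-(12/5))·(6-2·(12/5))·((12/5)+2·6)+(12/5)²·(6-(12/5))²)/(120·6·100000) = -81/7812500 rad
Superposition: θ = Σ θ_i = -39/1953125 rad ≈ -0.000020 rad

θ(12/5) = -39/1953125 rad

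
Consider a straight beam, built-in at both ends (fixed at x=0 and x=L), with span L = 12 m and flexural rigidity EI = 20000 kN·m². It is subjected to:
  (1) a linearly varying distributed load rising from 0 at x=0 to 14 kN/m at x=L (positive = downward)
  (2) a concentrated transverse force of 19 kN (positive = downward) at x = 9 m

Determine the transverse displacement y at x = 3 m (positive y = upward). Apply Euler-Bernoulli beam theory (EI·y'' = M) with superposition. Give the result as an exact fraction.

Load 1 — triangular load w₀=14 kN/m (0→w₀ over full span):
  y_1 = -w₀x²(L-x)²(x+2L)/(120LEI) = -14·3²·(12-3)²·(3+2·12)/(120·12·20000) = -15309/1600000 m
Load 2 — point force P=19 kN at a=9 m (b=L-a=3):
  y_2 = -Pb²x²(3aL-(3a+b)x)/(6L³EI)  [x≤a] = -19·3²·3²·(3·9·12-(3·9+3)·3)/(6·12³·20000) = -2223/1280000 m
Superposition: y = Σ y_i = -72351/6400000 m ≈ -0.011305 m

y(3) = -72351/6400000 m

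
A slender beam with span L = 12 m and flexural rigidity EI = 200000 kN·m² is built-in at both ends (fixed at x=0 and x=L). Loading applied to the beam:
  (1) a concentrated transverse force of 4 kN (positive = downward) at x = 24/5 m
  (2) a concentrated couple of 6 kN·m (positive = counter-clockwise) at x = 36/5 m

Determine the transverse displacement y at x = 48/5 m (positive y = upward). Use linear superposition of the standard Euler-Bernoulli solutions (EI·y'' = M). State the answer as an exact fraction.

Load 1 — point force P=4 kN at a=24/5 m (b=L-a=36/5):
  y_1 = -Pa²(L-x)²(3bL-(3b+a)(L-x))/(6L³EI)  [x>a] = -4·(24/5)²·(12-(48/5))²·(3·(36/5)·12-(3·(36/5)+(24/5))·(12-(48/5)))/(6·12³·200000) = -2448/48828125 m
Load 2 — applied couple M₀=6 kN·m at a=36/5 m (b=L-a=24/5):
  y_2 = (R_Ax³/6 - M_Ax²/2 - M₀(x-a)²/2)/EI  [x>a] with R_A=18/25, M_A=48/25 = ((18/25)·(48/5)³/6 - (48/25)·(48/5)²/2 - 6·((48/5)-(36/5))²/2)/200000 = 81/39062500 m
Superposition: y = Σ y_i = -9387/195312500 m ≈ -0.000048 m

y(48/5) = -9387/195312500 m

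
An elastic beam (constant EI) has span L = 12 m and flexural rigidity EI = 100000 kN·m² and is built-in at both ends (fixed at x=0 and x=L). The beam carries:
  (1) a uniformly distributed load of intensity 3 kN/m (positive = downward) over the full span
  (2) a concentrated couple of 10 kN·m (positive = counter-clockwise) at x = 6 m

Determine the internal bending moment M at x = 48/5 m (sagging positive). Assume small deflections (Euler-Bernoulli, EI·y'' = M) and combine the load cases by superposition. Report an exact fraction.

M(48/5) = -97/50 kN·m

Load 1 — uniform load w=3 kN/m over full span:
  M_1 = wLx/2 - wL²/12 - wx²/2 = 3·12·(48/5)/2 - 3·12²/12 - 3·(48/5)²/2 = -36/25 kN·m
Load 2 — applied couple M₀=10 kN·m at a=6 m (b=L-a=6):
  M_2 = R_Ax - M_A - M₀  [x>a] with R_A=5/4, M_A=5/2 = (5/4)·(48/5) - (5/2) - 10 = -1/2 kN·m
Superposition: M = Σ M_i = -97/50 kN·m ≈ -1.940000 kN·m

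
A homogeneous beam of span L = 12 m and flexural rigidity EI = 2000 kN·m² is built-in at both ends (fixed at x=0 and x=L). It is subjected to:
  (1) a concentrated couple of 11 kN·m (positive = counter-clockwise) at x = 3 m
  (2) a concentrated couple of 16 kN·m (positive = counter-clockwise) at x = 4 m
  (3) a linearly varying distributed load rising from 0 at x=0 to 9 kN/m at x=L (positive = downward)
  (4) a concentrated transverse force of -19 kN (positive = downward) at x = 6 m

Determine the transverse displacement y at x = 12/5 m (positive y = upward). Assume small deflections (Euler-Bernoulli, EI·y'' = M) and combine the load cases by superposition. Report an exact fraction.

y(12/5) = -468277/62500000 m

Load 1 — applied couple M₀=11 kN·m at a=3 m (b=L-a=9):
  y_1 = (R_Ax³/6 - M_Ax²/2)/EI  [x≤a] with R_A=33/32, M_A=-33/16 = ((33/32)·(12/5)³/6 - (-33/16)·(12/5)²/2)/2000 = 2079/500000 m
Load 2 — applied couple M₀=16 kN·m at a=4 m (b=L-a=8):
  y_2 = (R_Ax³/6 - M_Ax²/2)/EI  [x≤a] with R_A=16/9, M_A=0 = ((16/9)·(12/5)³/6 - 0·(12/5)²/2)/2000 = 32/15625 m
Load 3 — triangular load w₀=9 kN/m (0→w₀ over full span):
  y_3 = -w₀x²(L-x)²(x+2L)/(120LEI) = -9·(12/5)²·(12-(12/5))²·((12/5)+2·12)/(120·12·2000) = -85536/1953125 m
Load 4 — point force P=-19 kN at a=6 m (b=L-a=6):
  y_4 = -Pb²x²(3aL-(3a+b)x)/(6L³EI)  [x≤a] = -(-19)·6²·(12/5)²·(3·6·12-(3·6+6)·(12/5))/(6·12³·2000) = 1881/62500 m
Superposition: y = Σ y_i = -468277/62500000 m ≈ -0.007492 m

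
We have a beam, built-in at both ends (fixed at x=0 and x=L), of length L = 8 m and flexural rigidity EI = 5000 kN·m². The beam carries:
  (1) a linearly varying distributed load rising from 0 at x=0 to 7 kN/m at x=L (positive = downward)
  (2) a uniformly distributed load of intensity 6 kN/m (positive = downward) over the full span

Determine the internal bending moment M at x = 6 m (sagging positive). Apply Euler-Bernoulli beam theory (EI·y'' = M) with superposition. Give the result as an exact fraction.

Load 1 — triangular load w₀=7 kN/m (0→w₀ over full span):
  M_1 = 3w₀Lx/20 - w₀L²/30 - w₀x³/(6L) = 3·7·8·6/20 - 7·8²/30 - 7·6³/(6·8) = 119/30 kN·m
Load 2 — uniform load w=6 kN/m over full span:
  M_2 = wLx/2 - wL²/12 - wx²/2 = 6·8·6/2 - 6·8²/12 - 6·6²/2 = 4 kN·m
Superposition: M = Σ M_i = 239/30 kN·m ≈ 7.966667 kN·m

M(6) = 239/30 kN·m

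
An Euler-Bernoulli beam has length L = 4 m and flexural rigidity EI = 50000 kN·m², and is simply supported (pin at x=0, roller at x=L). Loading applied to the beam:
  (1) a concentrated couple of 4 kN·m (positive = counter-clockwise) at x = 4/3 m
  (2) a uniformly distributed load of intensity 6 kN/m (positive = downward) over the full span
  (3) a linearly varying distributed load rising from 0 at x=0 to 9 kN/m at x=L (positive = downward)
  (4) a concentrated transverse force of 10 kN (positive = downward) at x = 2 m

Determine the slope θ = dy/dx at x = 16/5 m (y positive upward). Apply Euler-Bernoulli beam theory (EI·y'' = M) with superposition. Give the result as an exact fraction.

θ(16/5) = 82417/140625000 rad

Load 1 — applied couple M₀=4 kN·m at a=4/3 m (b=L-a=8/3):
  θ_1 = (M₀x²/(2L)-M₀(x-a)+C₁)/EI  [x>a] with C₁=M₀(3b²-L²)/(6L)=8/9 = (4·(16/5)²/(2·4)-4·((16/5)-(4/3))+(8/9))/50000 = -41/1406250 rad
Load 2 — uniform load w=6 kN/m over full span:
  θ_2 = -w(L³-6Lx²+4x³)/(24EI) = -6·(4³-6·4·(16/5)²+4·(16/5)³)/(24·50000) = 99/390625 rad
Load 3 — triangular load w₀=9 kN/m (0→w₀ over full span):
  θ_3 = -w₀(7L⁴-30L²x²+15x⁴)/(360LEI) = -9·(7·4⁴-30·4²·(16/5)²+15·(16/5)⁴)/(360·4·50000) = 757/3906250 rad
Load 4 — point force P=10 kN at a=2 m (b=L-a=2):
  θ_4 = -Pa(2L²-6Lx+3x²+a²)/(6LEI)  [x>a] = -10·2·(2·4²-6·4·(16/5)+3·(16/5)²+2²)/(6·4·50000) = 21/125000 rad
Superposition: θ = Σ θ_i = 82417/140625000 rad ≈ 0.000586 rad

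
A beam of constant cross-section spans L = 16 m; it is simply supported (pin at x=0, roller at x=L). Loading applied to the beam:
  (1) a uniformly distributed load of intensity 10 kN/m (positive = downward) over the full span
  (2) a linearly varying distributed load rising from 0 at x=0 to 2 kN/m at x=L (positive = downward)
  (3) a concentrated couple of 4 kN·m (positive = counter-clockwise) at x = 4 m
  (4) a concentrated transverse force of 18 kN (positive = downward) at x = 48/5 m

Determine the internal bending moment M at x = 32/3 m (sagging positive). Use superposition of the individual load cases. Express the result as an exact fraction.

M(32/3) = 150788/405 kN·m

Load 1 — uniform load w=10 kN/m over full span:
  M_1 = wx(L-x)/2 = 10·(32/3)·(16-(32/3))/2 = 2560/9 kN·m
Load 2 — triangular load w₀=2 kN/m (0→w₀ over full span):
  M_2 = w₀Lx/6 - w₀x³/(6L) = 2·16·(32/3)/6 - 2·(32/3)³/(6·16) = 2560/81 kN·m
Load 3 — applied couple M₀=4 kN·m at a=4 m (b=L-a=12):
  M_3 = M₀x/L - M₀  [x>a] = 4·(32/3)/16 - 4 = -4/3 kN·m
Load 4 — point force P=18 kN at a=48/5 m (b=L-a=32/5):
  M_4 = Pa(L-x)/L  [x>a] = 18·(48/5)·(16-(32/3))/16 = 288/5 kN·m
Superposition: M = Σ M_i = 150788/405 kN·m ≈ 372.316049 kN·m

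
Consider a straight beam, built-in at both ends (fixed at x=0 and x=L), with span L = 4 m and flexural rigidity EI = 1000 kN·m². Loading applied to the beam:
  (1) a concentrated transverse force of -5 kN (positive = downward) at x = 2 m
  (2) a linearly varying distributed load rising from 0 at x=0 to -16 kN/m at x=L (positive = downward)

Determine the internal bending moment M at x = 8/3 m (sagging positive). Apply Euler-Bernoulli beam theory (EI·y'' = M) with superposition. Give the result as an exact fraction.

M(8/3) = -4259/810 kN·m

Load 1 — point force P=-5 kN at a=2 m (b=L-a=2):
  M_1 = Pa²(a+3b)(L-x)/L³ - Pa²b/L²  [x>a] = (-5)·2²·(2+3·2)·(4-(8/3))/4³ - (-5)·2²·2/4² = -5/6 kN·m
Load 2 — triangular load w₀=-16 kN/m (0→w₀ over full span):
  M_2 = 3w₀Lx/20 - w₀L²/30 - w₀x³/(6L) = 3·(-16)·4·(8/3)/20 - (-16)·4²/30 - (-16)·(8/3)³/(6·4) = -1792/405 kN·m
Superposition: M = Σ M_i = -4259/810 kN·m ≈ -5.258025 kN·m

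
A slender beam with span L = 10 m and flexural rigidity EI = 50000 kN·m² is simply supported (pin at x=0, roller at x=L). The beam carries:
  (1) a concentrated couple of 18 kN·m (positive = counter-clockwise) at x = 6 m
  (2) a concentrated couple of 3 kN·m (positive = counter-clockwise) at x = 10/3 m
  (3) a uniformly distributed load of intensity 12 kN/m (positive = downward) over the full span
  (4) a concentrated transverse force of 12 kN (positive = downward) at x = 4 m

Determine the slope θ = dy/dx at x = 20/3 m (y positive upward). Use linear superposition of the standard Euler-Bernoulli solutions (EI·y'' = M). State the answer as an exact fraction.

θ(20/3) = 39421/6750000 rad

Load 1 — applied couple M₀=18 kN·m at a=6 m (b=L-a=4):
  θ_1 = (M₀x²/(2L)-M₀(x-a)+C₁)/EI  [x>a] with C₁=M₀(3b²-L²)/(6L)=-78/5 = (18·(20/3)²/(2·10)-18·((20/3)-6)+(-78/5))/50000 = 31/125000 rad
Load 2 — applied couple M₀=3 kN·m at a=10/3 m (b=L-a=20/3):
  θ_2 = (M₀x²/(2L)-M₀(x-a)+C₁)/EI  [x>a] with C₁=M₀(3b²-L²)/(6L)=5/3 = (3·(20/3)²/(2·10)-3·((20/3)-(10/3))+(5/3))/50000 = -1/30000 rad
Load 3 — uniform load w=12 kN/m over full span:
  θ_3 = -w(L³-6Lx²+4x³)/(24EI) = -12·(10³-6·10·(20/3)²+4·(20/3)³)/(24·50000) = 13/2700 rad
Load 4 — point force P=12 kN at a=4 m (b=L-a=6):
  θ_4 = -Pa(2L²-6Lx+3x²+a²)/(6LEI)  [x>a] = -12·4·(2·10²-6·10·(20/3)+3·(20/3)²+4²)/(6·10·50000) = 38/46875 rad
Superposition: θ = Σ θ_i = 39421/6750000 rad ≈ 0.005840 rad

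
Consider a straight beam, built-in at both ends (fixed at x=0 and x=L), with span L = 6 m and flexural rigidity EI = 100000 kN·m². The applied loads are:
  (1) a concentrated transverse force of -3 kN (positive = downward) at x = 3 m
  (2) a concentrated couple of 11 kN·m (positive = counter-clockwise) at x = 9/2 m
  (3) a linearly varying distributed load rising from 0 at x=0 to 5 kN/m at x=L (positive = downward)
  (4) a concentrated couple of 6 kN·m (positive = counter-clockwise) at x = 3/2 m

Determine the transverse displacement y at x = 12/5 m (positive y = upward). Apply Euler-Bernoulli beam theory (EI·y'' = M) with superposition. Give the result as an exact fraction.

Load 1 — point force P=-3 kN at a=3 m (b=L-a=3):
  y_1 = -Pb²x²(3aL-(3a+b)x)/(6L³EI)  [x≤a] = -(-3)·3²·(12/5)²·(3·3·6-(3·3+3)·(12/5))/(6·6³·100000) = 189/6250000 m
Load 2 — applied couple M₀=11 kN·m at a=9/2 m (b=L-a=3/2):
  y_2 = (R_Ax³/6 - M_Ax²/2)/EI  [x≤a] with R_A=33/16, M_A=55/16 = ((33/16)·(12/5)³/6 - (55/16)·(12/5)²/2)/100000 = -1287/25000000 m
Load 3 — triangular load w₀=5 kN/m (0→w₀ over full span):
  y_3 = -w₀x²(L-x)²(x+2L)/(120LEI) = -5·(12/5)²·(6-(12/5))²·((12/5)+2·6)/(120·6·100000) = -729/9765625 m
Load 4 — applied couple M₀=6 kN·m at a=3/2 m (b=L-a=9/2):
  y_4 = (R_Ax³/6 - M_Ax²/2 - M₀(x-a)²/2)/EI  [x>a] with R_A=9/8, M_A=-9/8 = ((9/8)·(12/5)³/6 - (-9/8)·(12/5)²/2 - 6·((12/5)-(3/2))²/2)/100000 = 1701/50000000 m
Superposition: y = Σ y_i = -77337/1250000000 m ≈ -0.000062 m

y(12/5) = -77337/1250000000 m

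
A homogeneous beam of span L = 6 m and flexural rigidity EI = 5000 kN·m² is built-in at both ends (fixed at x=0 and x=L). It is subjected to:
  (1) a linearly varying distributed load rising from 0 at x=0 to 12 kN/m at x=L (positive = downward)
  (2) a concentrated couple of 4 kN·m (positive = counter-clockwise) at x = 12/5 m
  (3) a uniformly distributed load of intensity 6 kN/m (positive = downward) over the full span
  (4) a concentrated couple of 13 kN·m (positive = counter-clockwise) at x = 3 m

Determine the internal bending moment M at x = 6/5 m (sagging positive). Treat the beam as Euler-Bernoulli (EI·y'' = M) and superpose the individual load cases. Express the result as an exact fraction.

M(6/5) = -707/500 kN·m

Load 1 — triangular load w₀=12 kN/m (0→w₀ over full span):
  M_1 = 3w₀Lx/20 - w₀L²/30 - w₀x³/(6L) = 3·12·6·(6/5)/20 - 12·6²/30 - 12·(6/5)³/(6·6) = -252/125 kN·m
Load 2 — applied couple M₀=4 kN·m at a=12/5 m (b=L-a=18/5):
  M_2 = R_Ax - M_A  [x≤a] with R_A=24/25, M_A=12/25 = (24/25)·(6/5) - (12/25) = 84/125 kN·m
Load 3 — uniform load w=6 kN/m over full span:
  M_3 = wLx/2 - wL²/12 - wx²/2 = 6·6·(6/5)/2 - 6·6²/12 - 6·(6/5)²/2 = -18/25 kN·m
Load 4 — applied couple M₀=13 kN·m at a=3 m (b=L-a=3):
  M_4 = R_Ax - M_A  [x≤a] with R_A=13/4, M_A=13/4 = (13/4)·(6/5) - (13/4) = 13/20 kN·m
Superposition: M = Σ M_i = -707/500 kN·m ≈ -1.414000 kN·m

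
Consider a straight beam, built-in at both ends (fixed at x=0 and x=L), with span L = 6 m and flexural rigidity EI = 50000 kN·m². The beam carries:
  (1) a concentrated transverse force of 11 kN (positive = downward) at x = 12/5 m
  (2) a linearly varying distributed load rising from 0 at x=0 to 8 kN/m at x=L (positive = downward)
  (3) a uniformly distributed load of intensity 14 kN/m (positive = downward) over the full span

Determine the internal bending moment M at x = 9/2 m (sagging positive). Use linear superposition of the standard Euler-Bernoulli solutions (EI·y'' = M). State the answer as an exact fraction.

Load 1 — point force P=11 kN at a=12/5 m (b=L-a=18/5):
  M_1 = Pa²(a+3b)(L-x)/L³ - Pa²b/L²  [x>a] = 11·(12/5)²·((12/5)+3·(18/5))·(6-(9/2))/6³ - 11·(12/5)²·(18/5)/6² = -66/125 kN·m
Load 2 — triangular load w₀=8 kN/m (0→w₀ over full span):
  M_2 = 3w₀Lx/20 - w₀L²/30 - w₀x³/(6L) = 3·8·6·(9/2)/20 - 8·6²/30 - 8·(9/2)³/(6·6) = 51/20 kN·m
Load 3 — uniform load w=14 kN/m over full span:
  M_3 = wLx/2 - wL²/12 - wx²/2 = 14·6·(9/2)/2 - 14·6²/12 - 14·(9/2)²/2 = 21/4 kN·m
Superposition: M = Σ M_i = 909/125 kN·m ≈ 7.272000 kN·m

M(9/2) = 909/125 kN·m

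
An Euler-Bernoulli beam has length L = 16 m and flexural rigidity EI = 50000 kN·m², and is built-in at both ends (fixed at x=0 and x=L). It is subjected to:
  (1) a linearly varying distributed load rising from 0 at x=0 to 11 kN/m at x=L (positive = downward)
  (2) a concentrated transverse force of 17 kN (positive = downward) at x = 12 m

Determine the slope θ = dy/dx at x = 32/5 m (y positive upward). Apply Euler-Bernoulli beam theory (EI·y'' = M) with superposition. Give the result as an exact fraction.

θ(32/5) = -10573/3906250 rad

Load 1 — triangular load w₀=11 kN/m (0→w₀ over full span):
  θ_1 = -w₀(2x(L-x)(L-2x)(x+2L)+x²(L-x)²)/(120LEI) = -11·(2·(32/5)·(16-(32/5))·(16-2·(32/5))·((32/5)+2·16)+(32/5)²·(16-(32/5))²)/(120·16·50000) = -4224/1953125 rad
Load 2 — point force P=17 kN at a=12 m (b=L-a=4):
  θ_2 = -Pb²x(2aL-(3a+b)x)/(2L³EI)  [x≤a] = -17·4²·(32/5)·(2·12·16-(3·12+4)·(32/5))/(2·16³·50000) = -17/31250 rad
Superposition: θ = Σ θ_i = -10573/3906250 rad ≈ -0.002707 rad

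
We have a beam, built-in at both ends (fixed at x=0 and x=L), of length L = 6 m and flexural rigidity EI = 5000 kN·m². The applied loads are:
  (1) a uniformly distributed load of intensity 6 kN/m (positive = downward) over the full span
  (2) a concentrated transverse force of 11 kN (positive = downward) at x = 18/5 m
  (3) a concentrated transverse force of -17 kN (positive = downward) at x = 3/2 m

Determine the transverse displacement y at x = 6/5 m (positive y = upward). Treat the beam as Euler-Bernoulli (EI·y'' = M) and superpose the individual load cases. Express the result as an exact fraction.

Load 1 — uniform load w=6 kN/m over full span:
  y_1 = -wx²(L-x)²/(24EI) = -6·(6/5)²·(6-(6/5))²/(24·5000) = -648/390625 m
Load 2 — point force P=11 kN at a=18/5 m (b=L-a=12/5):
  y_2 = -Pb²x²(3aL-(3a+b)x)/(6L³EI)  [x≤a] = -11·(12/5)²·(6/5)²·(3·(18/5)·6-(3·(18/5)+(12/5))·(6/5))/(6·6³·5000) = -6732/9765625 m
Load 3 — point force P=-17 kN at a=3/2 m (b=L-a=9/2):
  y_3 = -Pb²x²(3aL-(3a+b)x)/(6L³EI)  [x≤a] = -(-17)·(9/2)²·(6/5)²·(3·(3/2)·6-(3·(3/2)+(9/2))·(6/5))/(6·6³·5000) = 12393/10000000 m
Superposition: y = Σ y_i = -1386171/1250000000 m ≈ -0.001109 m

y(6/5) = -1386171/1250000000 m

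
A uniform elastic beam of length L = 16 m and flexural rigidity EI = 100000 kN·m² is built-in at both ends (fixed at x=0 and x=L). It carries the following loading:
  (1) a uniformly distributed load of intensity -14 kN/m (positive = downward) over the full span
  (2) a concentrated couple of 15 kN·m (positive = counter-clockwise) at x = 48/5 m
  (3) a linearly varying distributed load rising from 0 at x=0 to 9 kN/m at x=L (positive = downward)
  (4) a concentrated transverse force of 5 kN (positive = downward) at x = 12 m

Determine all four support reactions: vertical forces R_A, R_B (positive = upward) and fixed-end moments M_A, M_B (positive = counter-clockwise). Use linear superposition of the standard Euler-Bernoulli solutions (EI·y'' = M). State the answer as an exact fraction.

Load 1 — uniform load w=-14 kN/m over full span:
  R_A = wL/2 = (-14)·16/2 = -112 kN
  M_A = wL²/12 = (-14)·16²/12 = -896/3 kN·m
  R_B = wL/2 = (-14)·16/2 = -112 kN
  M_B = -wL²/12 = -(-14)·16²/12 = 896/3 kN·m
Load 2 — applied couple M₀=15 kN·m at a=48/5 m (b=L-a=32/5):
  R_A = 6M₀ab/L³ = 6·15·(48/5)·(32/5)/16³ = 27/20 kN
  M_A = M₀b(2a-b)/L² = 15·(32/5)·(2·(48/5)-(32/5))/16² = 24/5 kN·m
  R_B = -6M₀ab/L³ = -6·15·(48/5)·(32/5)/16³ = -27/20 kN
  M_B = M₀a(2b-a)/L² = 15·(48/5)·(2·(32/5)-(48/5))/16² = 9/5 kN·m
Load 3 — triangular load w₀=9 kN/m (0→w₀ over full span):
  R_A = 3w₀L/20 = 3·9·16/20 = 108/5 kN
  M_A = w₀L²/30 = 9·16²/30 = 384/5 kN·m
  R_B = 7w₀L/20 = 7·9·16/20 = 252/5 kN
  M_B = -w₀L²/20 = -9·16²/20 = -576/5 kN·m
Load 4 — point force P=5 kN at a=12 m (b=L-a=4):
  R_A = Pb²(3a+b)/L³ = 5·4²·(3·12+4)/16³ = 25/32 kN
  M_A = Pab²/L² = 5·12·4²/16² = 15/4 kN·m
  R_B = Pa²(a+3b)/L³ = 5·12²·(12+3·4)/16³ = 135/32 kN
  M_B = -Pa²b/L² = -5·12²·4/16² = -45/4 kN·m
Superposition: R_A = -14123/160 kN, M_A = -12799/60 kN·m, R_B = -9397/160 kN, M_B = 10441/60 kN·m

R_A = -14123/160 kN, M_A = -12799/60 kN·m, R_B = -9397/160 kN, M_B = 10441/60 kN·m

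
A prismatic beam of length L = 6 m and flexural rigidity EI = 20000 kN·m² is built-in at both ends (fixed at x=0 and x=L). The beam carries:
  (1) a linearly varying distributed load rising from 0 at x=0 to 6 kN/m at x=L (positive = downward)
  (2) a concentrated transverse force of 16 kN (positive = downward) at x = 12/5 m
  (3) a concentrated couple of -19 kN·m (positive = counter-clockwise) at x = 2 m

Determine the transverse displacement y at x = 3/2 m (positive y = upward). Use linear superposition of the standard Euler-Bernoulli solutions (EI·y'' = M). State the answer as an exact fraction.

y(3/2) = -110213/128000000 m

Load 1 — triangular load w₀=6 kN/m (0→w₀ over full span):
  y_1 = -w₀x²(L-x)²(x+2L)/(120LEI) = -6·(3/2)²·(6-(3/2))²·((3/2)+2·6)/(120·6·20000) = -6561/25600000 m
Load 2 — point force P=16 kN at a=12/5 m (b=L-a=18/5):
  y_2 = -Pb²x²(3aL-(3a+b)x)/(6L³EI)  [x≤a] = -16·(18/5)²·(3/2)²·(3·(12/5)·6-(3·(12/5)+(18/5))·(3/2))/(6·6³·20000) = -243/500000 m
Load 3 — applied couple M₀=-19 kN·m at a=2 m (b=L-a=4):
  y_3 = (R_Ax³/6 - M_Ax²/2)/EI  [x≤a] with R_A=-38/9, M_A=0 = ((-38/9)·(3/2)³/6 - 0·(3/2)²/2)/20000 = -19/160000 m
Superposition: y = Σ y_i = -110213/128000000 m ≈ -0.000861 m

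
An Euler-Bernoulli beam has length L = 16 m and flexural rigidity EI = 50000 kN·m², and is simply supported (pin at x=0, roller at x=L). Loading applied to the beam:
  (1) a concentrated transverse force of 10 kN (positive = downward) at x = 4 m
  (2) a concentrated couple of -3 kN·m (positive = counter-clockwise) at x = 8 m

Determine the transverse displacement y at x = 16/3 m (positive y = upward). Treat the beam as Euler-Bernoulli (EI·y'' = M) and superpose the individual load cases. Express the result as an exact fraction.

y(16/3) = -562/50625 m

Load 1 — point force P=10 kN at a=4 m (b=L-a=12):
  y_1 = -Pa(L-x)(2Lx-a²-x²)/(6LEI)  [x>a] = -10·4·(16-(16/3))·(2·16·(16/3)-4²-(16/3)²)/(6·16·50000) = -568/50625 m
Load 2 — applied couple M₀=-3 kN·m at a=8 m (b=L-a=8):
  y_2 = (M₀x³/(6L)+C₁x)/EI  [x≤a] with C₁=M₀(3b²-L²)/(6L)=2 = ((-3)·(16/3)³/(6·16)+2·(16/3))/50000 = 2/16875 m
Superposition: y = Σ y_i = -562/50625 m ≈ -0.011101 m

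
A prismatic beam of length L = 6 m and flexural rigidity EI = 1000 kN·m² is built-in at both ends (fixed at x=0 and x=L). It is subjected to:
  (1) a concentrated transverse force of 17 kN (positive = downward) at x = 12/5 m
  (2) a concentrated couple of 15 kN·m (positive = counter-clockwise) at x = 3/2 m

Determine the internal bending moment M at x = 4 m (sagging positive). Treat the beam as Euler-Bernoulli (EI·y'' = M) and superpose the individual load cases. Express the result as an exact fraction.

M(4) = 2477/2000 kN·m

Load 1 — point force P=17 kN at a=12/5 m (b=L-a=18/5):
  M_1 = Pa²(a+3b)(L-x)/L³ - Pa²b/L²  [x>a] = 17·(12/5)²·((12/5)+3·(18/5))·(6-4)/6³ - 17·(12/5)²·(18/5)/6² = 272/125 kN·m
Load 2 — applied couple M₀=15 kN·m at a=3/2 m (b=L-a=9/2):
  M_2 = R_Ax - M_A - M₀  [x>a] with R_A=45/16, M_A=-45/16 = (45/16)·4 - (-45/16) - 15 = -15/16 kN·m
Superposition: M = Σ M_i = 2477/2000 kN·m ≈ 1.238500 kN·m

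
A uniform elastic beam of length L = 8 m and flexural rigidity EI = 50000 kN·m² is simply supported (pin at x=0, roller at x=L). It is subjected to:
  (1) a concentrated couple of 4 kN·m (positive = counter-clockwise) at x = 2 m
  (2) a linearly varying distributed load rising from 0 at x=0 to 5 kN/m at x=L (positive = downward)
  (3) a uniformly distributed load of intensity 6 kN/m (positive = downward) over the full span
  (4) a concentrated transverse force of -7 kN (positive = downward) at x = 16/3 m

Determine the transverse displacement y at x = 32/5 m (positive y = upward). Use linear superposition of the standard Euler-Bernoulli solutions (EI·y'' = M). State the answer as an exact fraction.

Load 1 — applied couple M₀=4 kN·m at a=2 m (b=L-a=6):
  y_1 = (M₀x³/(6L)-M₀(x-a)²/2+C₁x)/EI  [x>a] with C₁=M₀(3b²-L²)/(6L)=11/3 = (4·(32/5)³/(6·8)-4·((32/5)-2)²/2+(11/3)·(32/5))/50000 = 103/781250 m
Load 2 — triangular load w₀=5 kN/m (0→w₀ over full span):
  y_2 = -w₀x(7L⁴-10L²x²+3x⁴)/(360LEI) = -5·(32/5)·(7·8⁴-10·8²·(32/5)²+3·(32/5)⁴)/(360·8·50000) = -16256/9765625 m
Load 3 — uniform load w=6 kN/m over full span:
  y_3 = -wx(L³-2Lx²+x³)/(24EI) = -6·(32/5)·(8³-2·8·(32/5)²+(32/5)³)/(24·50000) = -7424/1953125 m
Load 4 — point force P=-7 kN at a=16/3 m (b=L-a=8/3):
  y_4 = -Pa(L-x)(2Lx-a²-x²)/(6LEI)  [x>a] = -(-7)·(16/3)·(8-(32/5))·(2·8·(32/5)-(16/3)²-(32/5)²)/(6·8·50000) = 25984/31640625 m
Superposition: y = Σ y_i = -7139137/1582031250 m ≈ -0.004513 m

y(32/5) = -7139137/1582031250 m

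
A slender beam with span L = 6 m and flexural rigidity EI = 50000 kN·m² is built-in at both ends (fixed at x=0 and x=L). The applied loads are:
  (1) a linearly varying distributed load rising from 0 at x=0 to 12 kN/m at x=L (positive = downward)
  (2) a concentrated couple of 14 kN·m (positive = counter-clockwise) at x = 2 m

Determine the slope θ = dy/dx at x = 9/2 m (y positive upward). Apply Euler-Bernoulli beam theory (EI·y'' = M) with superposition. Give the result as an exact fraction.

θ(9/2) = 2201/16000000 rad

Load 1 — triangular load w₀=12 kN/m (0→w₀ over full span):
  θ_1 = -w₀(2x(L-x)(L-2x)(x+2L)+x²(L-x)²)/(120LEI) = -12·(2·(9/2)·(6-(9/2))·(6-2·(9/2))·((9/2)+2·6)+(9/2)²·(6-(9/2))²)/(120·6·50000) = 3321/16000000 rad
Load 2 — applied couple M₀=14 kN·m at a=2 m (b=L-a=4):
  θ_2 = (R_Ax²/2 - M_Ax - M₀(x-a))/EI  [x>a] with R_A=28/9, M_A=0 = ((28/9)·(9/2)²/2 - 0·(9/2) - 14·((9/2)-2))/50000 = -7/100000 rad
Superposition: θ = Σ θ_i = 2201/16000000 rad ≈ 0.000138 rad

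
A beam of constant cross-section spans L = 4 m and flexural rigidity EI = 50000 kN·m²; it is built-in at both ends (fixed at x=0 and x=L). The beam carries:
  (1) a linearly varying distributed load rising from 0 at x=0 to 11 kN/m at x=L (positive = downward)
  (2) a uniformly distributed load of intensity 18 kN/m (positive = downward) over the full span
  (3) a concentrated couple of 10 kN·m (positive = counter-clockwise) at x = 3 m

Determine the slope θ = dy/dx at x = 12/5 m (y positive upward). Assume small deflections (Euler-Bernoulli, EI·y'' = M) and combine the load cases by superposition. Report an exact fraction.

Load 1 — triangular load w₀=11 kN/m (0→w₀ over full span):
  θ_1 = -w₀(2x(L-x)(L-2x)(x+2L)+x²(L-x)²)/(120LEI) = -11·(2·(12/5)·(4-(12/5))·(4-2·(12/5))·((12/5)+2·4)+(12/5)²·(4-(12/5))²)/(120·4·50000) = 44/1953125 rad
Load 2 — uniform load w=18 kN/m over full span:
  θ_2 = -wx(L-x)(L-2x)/(12EI) = -18·(12/5)·(4-(12/5))·(4-2·(12/5))/(12·50000) = 36/390625 rad
Load 3 — applied couple M₀=10 kN·m at a=3 m (b=L-a=1):
  θ_3 = (R_Ax²/2 - M_Ax)/EI  [x≤a] with R_A=45/16, M_A=25/8 = ((45/16)·(12/5)²/2 - (25/8)·(12/5))/50000 = 3/250000 rad
Superposition: θ = Σ θ_i = 3959/31250000 rad ≈ 0.000127 rad

θ(12/5) = 3959/31250000 rad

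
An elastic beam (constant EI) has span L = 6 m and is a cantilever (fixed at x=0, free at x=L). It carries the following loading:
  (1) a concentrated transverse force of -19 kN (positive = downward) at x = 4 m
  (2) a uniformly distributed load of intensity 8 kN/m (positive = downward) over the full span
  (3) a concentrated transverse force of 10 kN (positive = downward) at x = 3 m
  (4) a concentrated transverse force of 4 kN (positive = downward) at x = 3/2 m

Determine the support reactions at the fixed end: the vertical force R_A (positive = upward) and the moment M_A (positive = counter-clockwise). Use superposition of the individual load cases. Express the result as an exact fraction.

Load 1 — point force P=-19 kN at a=4 m (b=L-a=2):
  R_A = P = (-19) = -19 kN
  M_A = Pa = (-19)·4 = -76 kN·m
Load 2 — uniform load w=8 kN/m over full span:
  R_A = wL = 8·6 = 48 kN
  M_A = wL²/2 = 8·6²/2 = 144 kN·m
Load 3 — point force P=10 kN at a=3 m (b=L-a=3):
  R_A = P = 10 kN
  M_A = Pa = 10·3 = 30 kN·m
Load 4 — point force P=4 kN at a=3/2 m (b=L-a=9/2):
  R_A = P = 4 kN
  M_A = Pa = 4·(3/2) = 6 kN·m
Superposition: R_A = 43 kN, M_A = 104 kN·m

R_A = 43 kN, M_A = 104 kN·m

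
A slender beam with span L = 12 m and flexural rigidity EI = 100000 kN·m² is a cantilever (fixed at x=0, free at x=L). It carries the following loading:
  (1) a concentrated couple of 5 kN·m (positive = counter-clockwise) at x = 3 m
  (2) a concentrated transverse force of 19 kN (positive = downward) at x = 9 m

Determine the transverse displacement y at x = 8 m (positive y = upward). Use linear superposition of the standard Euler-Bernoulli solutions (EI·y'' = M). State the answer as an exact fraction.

y(8) = -22519/600000 m

Load 1 — applied couple M₀=5 kN·m at a=3 m (b=L-a=9):
  y_1 = M₀a(2x-a)/(2EI)  [x>a] = 5·3·(2·8-3)/(2·100000) = 39/40000 m
Load 2 — point force P=19 kN at a=9 m (b=L-a=3):
  y_2 = -Px²(3a-x)/(6EI)  [x≤a] = -19·8²·(3·9-8)/(6·100000) = -361/9375 m
Superposition: y = Σ y_i = -22519/600000 m ≈ -0.037532 m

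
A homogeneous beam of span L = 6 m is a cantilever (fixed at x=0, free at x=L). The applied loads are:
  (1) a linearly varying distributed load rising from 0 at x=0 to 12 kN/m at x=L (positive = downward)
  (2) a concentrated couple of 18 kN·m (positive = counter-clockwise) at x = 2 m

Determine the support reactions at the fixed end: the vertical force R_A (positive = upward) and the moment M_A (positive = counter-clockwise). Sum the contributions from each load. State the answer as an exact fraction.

Load 1 — triangular load w₀=12 kN/m (0→w₀ over full span):
  R_A = w₀L/2 = 12·6/2 = 36 kN
  M_A = w₀L²/3 = 12·6²/3 = 144 kN·m
Load 2 — applied couple M₀=18 kN·m at a=2 m (b=L-a=4):
  R_A = 0 kN
  M_A = -M₀ = -18 kN·m
Superposition: R_A = 36 kN, M_A = 126 kN·m

R_A = 36 kN, M_A = 126 kN·m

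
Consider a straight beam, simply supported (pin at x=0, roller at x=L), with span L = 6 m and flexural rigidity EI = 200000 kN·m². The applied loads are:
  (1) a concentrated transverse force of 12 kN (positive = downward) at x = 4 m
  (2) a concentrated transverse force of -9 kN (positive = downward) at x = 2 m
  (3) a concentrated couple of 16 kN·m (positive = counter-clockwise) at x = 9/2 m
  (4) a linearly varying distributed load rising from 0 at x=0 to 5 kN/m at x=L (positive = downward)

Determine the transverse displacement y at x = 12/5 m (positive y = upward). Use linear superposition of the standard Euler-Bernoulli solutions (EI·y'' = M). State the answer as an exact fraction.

Load 1 — point force P=12 kN at a=4 m (b=L-a=2):
  y_1 = -Pbx(L²-b²-x²)/(6LEI)  [x≤a] = -12·2·(12/5)·(6²-2²-(12/5)²)/(6·6·200000) = -82/390625 m
Load 2 — point force P=-9 kN at a=2 m (b=L-a=4):
  y_2 = -Pa(L-x)(2Lx-a²-x²)/(6LEI)  [x>a] = -(-9)·2·(6-(12/5))·(2·6·(12/5)-2²-(12/5)²)/(6·6·200000) = 1071/6250000 m
Load 3 — applied couple M₀=16 kN·m at a=9/2 m (b=L-a=3/2):
  y_3 = (M₀x³/(6L)+C₁x)/EI  [x≤a] with C₁=M₀(3b²-L²)/(6L)=-13 = (16·(12/5)³/(6·6)+(-13)·(12/5))/200000 = -783/6250000 m
Load 4 — triangular load w₀=5 kN/m (0→w₀ over full span):
  y_4 = -w₀x(7L⁴-10L²x²+3x⁴)/(360LEI) = -5·(12/5)·(7·6⁴-10·6²·(12/5)²+3·(12/5)⁴)/(360·6·200000) = -30807/156250000 m
Superposition: y = Σ y_i = -56407/156250000 m ≈ -0.000361 m

y(12/5) = -56407/156250000 m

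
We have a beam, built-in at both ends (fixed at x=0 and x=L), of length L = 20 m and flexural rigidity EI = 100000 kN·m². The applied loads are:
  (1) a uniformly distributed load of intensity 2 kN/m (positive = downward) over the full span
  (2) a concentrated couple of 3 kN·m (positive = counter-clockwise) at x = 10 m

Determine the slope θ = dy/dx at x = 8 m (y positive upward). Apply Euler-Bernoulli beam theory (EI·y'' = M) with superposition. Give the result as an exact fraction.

θ(8) = -157/250000 rad

Load 1 — uniform load w=2 kN/m over full span:
  θ_1 = -wx(L-x)(L-2x)/(12EI) = -2·8·(20-8)·(20-2·8)/(12·100000) = -2/3125 rad
Load 2 — applied couple M₀=3 kN·m at a=10 m (b=L-a=10):
  θ_2 = (R_Ax²/2 - M_Ax)/EI  [x≤a] with R_A=9/40, M_A=3/4 = ((9/40)·8²/2 - (3/4)·8)/100000 = 3/250000 rad
Superposition: θ = Σ θ_i = -157/250000 rad ≈ -0.000628 rad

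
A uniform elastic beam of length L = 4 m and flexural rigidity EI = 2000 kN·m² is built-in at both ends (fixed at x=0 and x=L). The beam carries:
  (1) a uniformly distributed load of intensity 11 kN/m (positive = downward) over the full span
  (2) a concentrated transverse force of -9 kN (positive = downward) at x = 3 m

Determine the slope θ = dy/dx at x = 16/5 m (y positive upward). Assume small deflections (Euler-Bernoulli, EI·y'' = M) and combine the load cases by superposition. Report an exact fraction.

θ(16/5) = 1003/500000 rad

Load 1 — uniform load w=11 kN/m over full span:
  θ_1 = -wx(L-x)(L-2x)/(12EI) = -11·(16/5)·(4-(16/5))·(4-2·(16/5))/(12·2000) = 44/15625 rad
Load 2 — point force P=-9 kN at a=3 m (b=L-a=1):
  θ_2 = Pa²(L-x)(2bL-(3b+a)(L-x))/(2L³EI)  [x>a] = (-9)·3²·(4-(16/5))·(2·1·4-(3·1+3)·(4-(16/5)))/(2·4³·2000) = -81/100000 rad
Superposition: θ = Σ θ_i = 1003/500000 rad ≈ 0.002006 rad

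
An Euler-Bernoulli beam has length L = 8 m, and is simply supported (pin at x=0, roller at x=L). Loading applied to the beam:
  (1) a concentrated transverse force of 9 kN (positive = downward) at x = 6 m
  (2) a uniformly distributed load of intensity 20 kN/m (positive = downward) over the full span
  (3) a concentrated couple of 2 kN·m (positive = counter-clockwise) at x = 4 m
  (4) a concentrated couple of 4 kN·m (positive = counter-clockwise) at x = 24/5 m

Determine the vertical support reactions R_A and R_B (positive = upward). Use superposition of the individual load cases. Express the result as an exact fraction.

R_A = 83 kN, R_B = 86 kN

Load 1 — point force P=9 kN at a=6 m (b=L-a=2):
  R_A = Pb/L = 9·2/8 = 9/4 kN
  R_B = Pa/L = 9·6/8 = 27/4 kN
Load 2 — uniform load w=20 kN/m over full span:
  R_A = wL/2 = 20·8/2 = 80 kN
  R_B = wL/2 = 20·8/2 = 80 kN
Load 3 — applied couple M₀=2 kN·m at a=4 m (b=L-a=4):
  R_A = M₀/L = 2/8 = 1/4 kN
  R_B = -M₀/L = -2/8 = -1/4 kN
Load 4 — applied couple M₀=4 kN·m at a=24/5 m (b=L-a=16/5):
  R_A = M₀/L = 4/8 = 1/2 kN
  R_B = -M₀/L = -4/8 = -1/2 kN
Superposition: R_A = 83 kN, R_B = 86 kN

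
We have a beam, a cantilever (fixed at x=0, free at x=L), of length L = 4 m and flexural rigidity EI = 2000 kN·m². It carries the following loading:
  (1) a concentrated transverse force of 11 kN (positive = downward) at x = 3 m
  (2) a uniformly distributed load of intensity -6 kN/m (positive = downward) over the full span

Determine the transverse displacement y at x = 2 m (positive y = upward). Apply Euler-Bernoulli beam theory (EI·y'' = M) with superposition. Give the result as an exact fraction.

y(2) = 1/120 m

Load 1 — point force P=11 kN at a=3 m (b=L-a=1):
  y_1 = -Px²(3a-x)/(6EI)  [x≤a] = -11·2²·(3·3-2)/(6·2000) = -77/3000 m
Load 2 — uniform load w=-6 kN/m over full span:
  y_2 = -wx²(x²-4Lx+6L²)/(24EI) = -(-6)·2²·(2²-4·4·2+6·4²)/(24·2000) = 17/500 m
Superposition: y = Σ y_i = 1/120 m ≈ 0.008333 m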